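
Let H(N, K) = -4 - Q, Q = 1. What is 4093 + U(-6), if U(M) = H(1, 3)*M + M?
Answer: 4117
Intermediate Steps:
H(N, K) = -5 (H(N, K) = -4 - 1*1 = -4 - 1 = -5)
U(M) = -4*M (U(M) = -5*M + M = -4*M)
4093 + U(-6) = 4093 - 4*(-6) = 4093 + 24 = 4117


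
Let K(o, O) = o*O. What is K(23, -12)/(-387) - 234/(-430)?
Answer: 811/645 ≈ 1.2574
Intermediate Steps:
K(o, O) = O*o
K(23, -12)/(-387) - 234/(-430) = -12*23/(-387) - 234/(-430) = -276*(-1/387) - 234*(-1/430) = 92/129 + 117/215 = 811/645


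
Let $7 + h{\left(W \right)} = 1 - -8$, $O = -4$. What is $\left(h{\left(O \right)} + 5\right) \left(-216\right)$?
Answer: $-1512$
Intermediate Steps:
$h{\left(W \right)} = 2$ ($h{\left(W \right)} = -7 + \left(1 - -8\right) = -7 + \left(1 + 8\right) = -7 + 9 = 2$)
$\left(h{\left(O \right)} + 5\right) \left(-216\right) = \left(2 + 5\right) \left(-216\right) = 7 \left(-216\right) = -1512$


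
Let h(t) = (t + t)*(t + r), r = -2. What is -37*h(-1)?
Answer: -222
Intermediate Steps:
h(t) = 2*t*(-2 + t) (h(t) = (t + t)*(t - 2) = (2*t)*(-2 + t) = 2*t*(-2 + t))
-37*h(-1) = -74*(-1)*(-2 - 1) = -74*(-1)*(-3) = -37*6 = -222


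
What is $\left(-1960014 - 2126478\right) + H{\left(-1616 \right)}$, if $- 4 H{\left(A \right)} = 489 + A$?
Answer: $- \frac{16344841}{4} \approx -4.0862 \cdot 10^{6}$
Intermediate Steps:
$H{\left(A \right)} = - \frac{489}{4} - \frac{A}{4}$ ($H{\left(A \right)} = - \frac{489 + A}{4} = - \frac{489}{4} - \frac{A}{4}$)
$\left(-1960014 - 2126478\right) + H{\left(-1616 \right)} = \left(-1960014 - 2126478\right) - - \frac{1127}{4} = -4086492 + \left(- \frac{489}{4} + 404\right) = -4086492 + \frac{1127}{4} = - \frac{16344841}{4}$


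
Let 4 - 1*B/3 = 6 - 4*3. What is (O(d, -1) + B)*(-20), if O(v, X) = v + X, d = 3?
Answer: -640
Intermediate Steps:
B = 30 (B = 12 - 3*(6 - 4*3) = 12 - 3*(6 - 12) = 12 - 3*(-6) = 12 + 18 = 30)
O(v, X) = X + v
(O(d, -1) + B)*(-20) = ((-1 + 3) + 30)*(-20) = (2 + 30)*(-20) = 32*(-20) = -640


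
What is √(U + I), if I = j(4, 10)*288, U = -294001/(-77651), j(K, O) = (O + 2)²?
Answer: √250085627234723/77651 ≈ 203.66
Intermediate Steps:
j(K, O) = (2 + O)²
U = 294001/77651 (U = -294001*(-1/77651) = 294001/77651 ≈ 3.7862)
I = 41472 (I = (2 + 10)²*288 = 12²*288 = 144*288 = 41472)
√(U + I) = √(294001/77651 + 41472) = √(3220636273/77651) = √250085627234723/77651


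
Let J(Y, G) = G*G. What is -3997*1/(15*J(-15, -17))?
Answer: -3997/4335 ≈ -0.92203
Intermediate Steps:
J(Y, G) = G²
-3997*1/(15*J(-15, -17)) = -3997/(15*(-17)²) = -3997/(15*289) = -3997/4335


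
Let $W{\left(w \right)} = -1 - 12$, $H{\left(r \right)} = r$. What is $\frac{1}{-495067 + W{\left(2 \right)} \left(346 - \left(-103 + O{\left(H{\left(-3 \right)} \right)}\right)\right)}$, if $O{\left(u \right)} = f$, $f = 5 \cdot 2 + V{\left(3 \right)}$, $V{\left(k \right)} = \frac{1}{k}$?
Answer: $- \frac{3}{1502309} \approx -1.9969 \cdot 10^{-6}$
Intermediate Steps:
$f = \frac{31}{3}$ ($f = 5 \cdot 2 + \frac{1}{3} = 10 + \frac{1}{3} = \frac{31}{3} \approx 10.333$)
$O{\left(u \right)} = \frac{31}{3}$
$W{\left(w \right)} = -13$ ($W{\left(w \right)} = -1 - 12 = -13$)
$\frac{1}{-495067 + W{\left(2 \right)} \left(346 - \left(-103 + O{\left(H{\left(-3 \right)} \right)}\right)\right)} = \frac{1}{-495067 - 13 \left(346 + \left(103 - \frac{31}{3}\right)\right)} = \frac{1}{-495067 - 13 \left(346 + \frac{278}{3}\right)} = \frac{1}{-495067 - \frac{17108}{3}} = \frac{1}{- \frac{1502309}{3}} = - \frac{3}{1502309}$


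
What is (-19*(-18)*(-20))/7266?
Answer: -1140/1211 ≈ -0.94137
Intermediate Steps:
(-19*(-18)*(-20))/7266 = (342*(-20))*(1/7266) = -6840*1/7266 = -1140/1211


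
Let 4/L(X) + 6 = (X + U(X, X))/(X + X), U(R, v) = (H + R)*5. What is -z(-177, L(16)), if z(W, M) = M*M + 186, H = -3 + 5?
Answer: -348010/1849 ≈ -188.22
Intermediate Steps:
H = 2
U(R, v) = 10 + 5*R (U(R, v) = (2 + R)*5 = 10 + 5*R)
L(X) = 4/(-6 + (10 + 6*X)/(2*X)) (L(X) = 4/(-6 + (X + (10 + 5*X))/(X + X)) = 4/(-6 + (10 + 6*X)/((2*X))) = 4/(-6 + (10 + 6*X)*(1/(2*X))) = 4/(-6 + (10 + 6*X)/(2*X)))
z(W, M) = 186 + M² (z(W, M) = M² + 186 = 186 + M²)
-z(-177, L(16)) = -(186 + (-4*16/(-5 + 3*16))²) = -(186 + (-4*16/(-5 + 48))²) = -(186 + (-4*16/43)²) = -(186 + (-4*16*1/43)²) = -(186 + (-64/43)²) = -(186 + 4096/1849) = -1*348010/1849 = -348010/1849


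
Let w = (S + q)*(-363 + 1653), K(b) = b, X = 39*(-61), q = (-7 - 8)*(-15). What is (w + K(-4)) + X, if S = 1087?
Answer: 1690097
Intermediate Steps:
q = 225 (q = -15*(-15) = 225)
X = -2379
w = 1692480 (w = (1087 + 225)*(-363 + 1653) = 1312*1290 = 1692480)
(w + K(-4)) + X = (1692480 - 4) - 2379 = 1692476 - 2379 = 1690097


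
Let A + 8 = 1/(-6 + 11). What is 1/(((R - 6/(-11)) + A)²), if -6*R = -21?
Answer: 12100/170569 ≈ 0.070939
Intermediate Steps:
R = 7/2 (R = -⅙*(-21) = 7/2 ≈ 3.5000)
A = -39/5 (A = -8 + 1/(-6 + 11) = -8 + 1/5 = -8 + ⅕ = -39/5 ≈ -7.8000)
1/(((R - 6/(-11)) + A)²) = 1/(((7/2 - 6/(-11)) - 39/5)²) = 1/(((7/2 - 6*(-1)/11) - 39/5)²) = 1/(((7/2 - 1*(-6/11)) - 39/5)²) = 1/(((7/2 + 6/11) - 39/5)²) = 1/((89/22 - 39/5)²) = 1/((-413/110)²) = 1/(170569/12100) = 12100/170569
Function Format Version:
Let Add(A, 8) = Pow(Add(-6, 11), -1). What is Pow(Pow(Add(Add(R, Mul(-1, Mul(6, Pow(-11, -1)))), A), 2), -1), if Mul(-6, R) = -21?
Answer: Rational(12100, 170569) ≈ 0.070939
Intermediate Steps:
R = Rational(7, 2) (R = Mul(Rational(-1, 6), -21) = Rational(7, 2) ≈ 3.5000)
A = Rational(-39, 5) (A = Add(-8, Pow(Add(-6, 11), -1)) = Add(-8, Pow(5, -1)) = Add(-8, Rational(1, 5)) = Rational(-39, 5) ≈ -7.8000)
Pow(Pow(Add(Add(R, Mul(-1, Mul(6, Pow(-11, -1)))), A), 2), -1) = Pow(Pow(Add(Add(Rational(7, 2), Mul(-1, Mul(6, Pow(-11, -1)))), Rational(-39, 5)), 2), -1) = Pow(Pow(Add(Add(Rational(7, 2), Mul(-1, Mul(6, Rational(-1, 11)))), Rational(-39, 5)), 2), -1) = Pow(Pow(Add(Add(Rational(7, 2), Mul(-1, Rational(-6, 11))), Rational(-39, 5)), 2), -1) = Pow(Pow(Add(Add(Rational(7, 2), Rational(6, 11)), Rational(-39, 5)), 2), -1) = Pow(Pow(Add(Rational(89, 22), Rational(-39, 5)), 2), -1) = Pow(Pow(Rational(-413, 110), 2), -1) = Pow(Rational(170569, 12100), -1) = Rational(12100, 170569)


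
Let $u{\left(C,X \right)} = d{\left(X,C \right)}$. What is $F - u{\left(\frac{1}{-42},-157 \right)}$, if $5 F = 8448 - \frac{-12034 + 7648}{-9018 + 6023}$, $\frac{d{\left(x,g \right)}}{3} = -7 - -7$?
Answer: $\frac{25297374}{14975} \approx 1689.3$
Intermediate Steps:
$d{\left(x,g \right)} = 0$ ($d{\left(x,g \right)} = 3 \left(-7 - -7\right) = 3 \left(-7 + 7\right) = 3 \cdot 0 = 0$)
$u{\left(C,X \right)} = 0$
$F = \frac{25297374}{14975}$ ($F = \frac{8448 - \frac{-12034 + 7648}{-9018 + 6023}}{5} = \frac{8448 - - \frac{4386}{-2995}}{5} = \frac{8448 - \left(-4386\right) \left(- \frac{1}{2995}\right)}{5} = \frac{8448 - \frac{4386}{2995}}{5} = \frac{1}{5} \cdot \frac{25297374}{2995} = \frac{25297374}{14975} \approx 1689.3$)
$F - u{\left(\frac{1}{-42},-157 \right)} = \frac{25297374}{14975} - 0 = \frac{25297374}{14975} + 0 = \frac{25297374}{14975}$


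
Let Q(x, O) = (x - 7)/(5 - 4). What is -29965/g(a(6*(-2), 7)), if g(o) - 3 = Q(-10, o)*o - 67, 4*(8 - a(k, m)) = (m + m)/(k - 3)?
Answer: 898950/6119 ≈ 146.91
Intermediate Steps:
Q(x, O) = -7 + x (Q(x, O) = (-7 + x)/1 = (-7 + x)*1 = -7 + x)
a(k, m) = 8 - m/(2*(-3 + k)) (a(k, m) = 8 - (m + m)/(4*(k - 3)) = 8 - 2*m/(4*(-3 + k)) = 8 - m/(2*(-3 + k)))
g(o) = -64 - 17*o (g(o) = 3 + ((-7 - 10)*o - 67) = 3 + (-17*o - 67) = 3 + (-67 - 17*o) = -64 - 17*o)
-29965/g(a(6*(-2), 7)) = -29965/(-64 - 17*(-48 - 1*7 + 16*(6*(-2)))/(2*(-3 + 6*(-2)))) = -29965/(-64 - 17*(-48 - 7 + 16*(-12))/(2*(-3 - 12))) = -29965/(-64 - 17*(-48 - 7 - 192)/(2*(-15))) = -29965/(-64 - 17*(-1)*(-247)/(2*15)) = -29965/(-64 - 17*247/30) = -29965/(-64 - 4199/30) = -29965/(-6119/30) = -29965*(-30/6119) = 898950/6119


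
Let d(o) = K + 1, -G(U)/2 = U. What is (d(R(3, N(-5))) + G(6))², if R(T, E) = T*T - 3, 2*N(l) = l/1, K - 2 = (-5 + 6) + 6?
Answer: 4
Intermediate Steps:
G(U) = -2*U
K = 9 (K = 2 + ((-5 + 6) + 6) = 2 + (1 + 6) = 2 + 7 = 9)
N(l) = l/2 (N(l) = (l/1)/2 = (l*1)/2 = l/2)
R(T, E) = -3 + T² (R(T, E) = T² - 3 = -3 + T²)
d(o) = 10 (d(o) = 9 + 1 = 10)
(d(R(3, N(-5))) + G(6))² = (10 - 2*6)² = (10 - 12)² = (-2)² = 4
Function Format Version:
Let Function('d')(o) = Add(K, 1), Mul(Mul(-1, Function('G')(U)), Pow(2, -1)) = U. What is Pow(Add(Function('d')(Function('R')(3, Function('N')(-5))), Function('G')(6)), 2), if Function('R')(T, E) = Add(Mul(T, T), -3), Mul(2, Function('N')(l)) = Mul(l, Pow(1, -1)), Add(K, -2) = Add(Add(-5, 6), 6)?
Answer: 4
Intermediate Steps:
Function('G')(U) = Mul(-2, U)
K = 9 (K = Add(2, Add(Add(-5, 6), 6)) = Add(2, Add(1, 6)) = Add(2, 7) = 9)
Function('N')(l) = Mul(Rational(1, 2), l) (Function('N')(l) = Mul(Rational(1, 2), Mul(l, Pow(1, -1))) = Mul(Rational(1, 2), Mul(l, 1)) = Mul(Rational(1, 2), l))
Function('R')(T, E) = Add(-3, Pow(T, 2)) (Function('R')(T, E) = Add(Pow(T, 2), -3) = Add(-3, Pow(T, 2)))
Function('d')(o) = 10 (Function('d')(o) = Add(9, 1) = 10)
Pow(Add(Function('d')(Function('R')(3, Function('N')(-5))), Function('G')(6)), 2) = Pow(Add(10, Mul(-2, 6)), 2) = Pow(Add(10, -12), 2) = Pow(-2, 2) = 4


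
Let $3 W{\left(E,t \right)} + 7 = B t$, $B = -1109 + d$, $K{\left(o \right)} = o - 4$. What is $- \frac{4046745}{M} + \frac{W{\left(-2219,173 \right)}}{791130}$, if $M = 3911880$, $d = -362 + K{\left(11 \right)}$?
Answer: $- \frac{353176705669}{309480562440} \approx -1.1412$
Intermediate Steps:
$K{\left(o \right)} = -4 + o$
$d = -355$ ($d = -362 + \left(-4 + 11\right) = -362 + 7 = -355$)
$B = -1464$ ($B = -1109 - 355 = -1464$)
$W{\left(E,t \right)} = - \frac{7}{3} - 488 t$ ($W{\left(E,t \right)} = - \frac{7}{3} + \frac{\left(-1464\right) t}{3} = - \frac{7}{3} - 488 t$)
$- \frac{4046745}{M} + \frac{W{\left(-2219,173 \right)}}{791130} = - \frac{4046745}{3911880} + \frac{- \frac{7}{3} - 84424}{791130} = \left(-4046745\right) \frac{1}{3911880} + \left(- \frac{7}{3} - 84424\right) \frac{1}{791130} = - \frac{269783}{260792} - \frac{253279}{2373390} = - \frac{353176705669}{309480562440}$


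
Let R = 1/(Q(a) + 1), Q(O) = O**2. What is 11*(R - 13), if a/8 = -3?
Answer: -82500/577 ≈ -142.98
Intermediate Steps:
a = -24 (a = 8*(-3) = -24)
R = 1/577 (R = 1/((-24)**2 + 1) = 1/(576 + 1) = 1/577 ≈ 0.0017331)
11*(R - 13) = 11*(1/577 - 13) = 11*(-7500/577) = -82500/577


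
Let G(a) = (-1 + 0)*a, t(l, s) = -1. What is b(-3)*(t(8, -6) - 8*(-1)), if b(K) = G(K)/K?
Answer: -7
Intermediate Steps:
G(a) = -a
b(K) = -1 (b(K) = (-K)/K = -1)
b(-3)*(t(8, -6) - 8*(-1)) = -(-1 - 8*(-1)) = -(-1 + 8) = -1*7 = -7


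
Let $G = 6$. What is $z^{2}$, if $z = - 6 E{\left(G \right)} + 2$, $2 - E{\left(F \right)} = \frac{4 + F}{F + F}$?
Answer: $25$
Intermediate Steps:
$E{\left(F \right)} = 2 - \frac{4 + F}{2 F}$ ($E{\left(F \right)} = 2 - \frac{4 + F}{F + F} = 2 - \frac{4 + F}{2 F}$)
$z = -5$ ($z = - 6 \left(\frac{3}{2} - \frac{2}{6}\right) + 2 = - 6 \left(\frac{3}{2} - \frac{1}{3}\right) + 2 = \left(-6\right) \frac{7}{6} + 2 = -7 + 2 = -5$)
$z^{2} = \left(-5\right)^{2} = 25$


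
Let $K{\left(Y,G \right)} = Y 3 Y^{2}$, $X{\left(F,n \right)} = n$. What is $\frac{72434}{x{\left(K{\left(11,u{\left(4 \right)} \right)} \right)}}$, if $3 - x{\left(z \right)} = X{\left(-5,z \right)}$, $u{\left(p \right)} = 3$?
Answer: $- \frac{36217}{1995} \approx -18.154$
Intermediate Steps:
$K{\left(Y,G \right)} = 3 Y^{3}$ ($K{\left(Y,G \right)} = 3 Y Y^{2} = 3 Y^{3}$)
$x{\left(z \right)} = 3 - z$
$\frac{72434}{x{\left(K{\left(11,u{\left(4 \right)} \right)} \right)}} = \frac{72434}{3 - 3 \cdot 11^{3}} = \frac{72434}{3 - 3 \cdot 1331} = \frac{72434}{3 - 3993} = \frac{72434}{-3990} = 72434 \left(- \frac{1}{3990}\right) = - \frac{36217}{1995}$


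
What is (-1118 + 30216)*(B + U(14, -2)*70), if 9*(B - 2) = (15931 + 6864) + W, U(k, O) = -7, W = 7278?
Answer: 747265738/9 ≈ 8.3030e+7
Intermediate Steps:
B = 30091/9 (B = 2 + ((15931 + 6864) + 7278)/9 = 2 + (22795 + 7278)/9 = 2 + (1/9)*30073 = 2 + 30073/9 = 30091/9 ≈ 3343.4)
(-1118 + 30216)*(B + U(14, -2)*70) = (-1118 + 30216)*(30091/9 - 7*70) = 29098*(30091/9 - 490) = 29098*(25681/9) = 747265738/9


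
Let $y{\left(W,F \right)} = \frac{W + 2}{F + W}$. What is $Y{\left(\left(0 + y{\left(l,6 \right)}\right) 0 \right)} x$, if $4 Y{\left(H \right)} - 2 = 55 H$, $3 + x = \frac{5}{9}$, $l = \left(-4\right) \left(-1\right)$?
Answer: $- \frac{11}{9} \approx -1.2222$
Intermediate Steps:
$l = 4$
$x = - \frac{22}{9}$ ($x = -3 + \frac{5}{9} = - \frac{22}{9} \approx -2.4444$)
$y{\left(W,F \right)} = \frac{2 + W}{F + W}$
$Y{\left(H \right)} = \frac{1}{2} + \frac{55 H}{4}$
$Y{\left(\left(0 + y{\left(l,6 \right)}\right) 0 \right)} x = \left(\frac{1}{2} + \frac{55 \left(0 + \frac{2 + 4}{6 + 4}\right) 0}{4}\right) \left(- \frac{22}{9}\right) = \left(\frac{1}{2} + \frac{55 \left(0 + \frac{1}{10} \cdot 6\right) 0}{4}\right) \left(- \frac{22}{9}\right) = \left(\frac{1}{2} + \frac{55 \left(0 + \frac{3}{5}\right) 0}{4}\right) \left(- \frac{22}{9}\right) = \left(\frac{1}{2} + \frac{55 \cdot \frac{3}{5} \cdot 0}{4}\right) \left(- \frac{22}{9}\right) = \left(\frac{1}{2} + \frac{55}{4} \cdot 0\right) \left(- \frac{22}{9}\right) = \left(\frac{1}{2} + 0\right) \left(- \frac{22}{9}\right) = \frac{1}{2} \left(- \frac{22}{9}\right) = - \frac{11}{9}$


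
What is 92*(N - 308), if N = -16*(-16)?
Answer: -4784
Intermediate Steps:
N = 256
92*(N - 308) = 92*(256 - 308) = 92*(-52) = -4784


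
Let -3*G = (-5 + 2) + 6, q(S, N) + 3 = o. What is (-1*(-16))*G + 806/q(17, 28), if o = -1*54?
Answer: -1718/57 ≈ -30.140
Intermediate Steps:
o = -54
q(S, N) = -57 (q(S, N) = -3 - 54 = -57)
G = -1 (G = -((-5 + 2) + 6)/3 = -(-3 + 6)/3 = -1/3*3 = -1)
(-1*(-16))*G + 806/q(17, 28) = -1*(-16)*(-1) + 806/(-57) = 16*(-1) + 806*(-1/57) = -16 - 806/57 = -1718/57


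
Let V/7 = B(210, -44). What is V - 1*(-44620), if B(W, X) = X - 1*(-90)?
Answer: 44942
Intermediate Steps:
B(W, X) = 90 + X (B(W, X) = X + 90 = 90 + X)
V = 322 (V = 7*(90 - 44) = 7*46 = 322)
V - 1*(-44620) = 322 - 1*(-44620) = 322 + 44620 = 44942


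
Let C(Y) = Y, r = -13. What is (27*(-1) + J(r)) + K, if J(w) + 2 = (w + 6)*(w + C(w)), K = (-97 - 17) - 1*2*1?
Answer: 37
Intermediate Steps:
K = -116 (K = -114 - 2*1 = -114 - 2 = -116)
J(w) = -2 + 2*w*(6 + w) (J(w) = -2 + (w + 6)*(w + w) = -2 + (6 + w)*(2*w) = -2 + 2*w*(6 + w))
(27*(-1) + J(r)) + K = (27*(-1) + (-2 + 2*(-13)**2 + 12*(-13))) - 116 = (-27 + (-2 + 2*169 - 156)) - 116 = (-27 + (-2 + 338 - 156)) - 116 = (-27 + 180) - 116 = 153 - 116 = 37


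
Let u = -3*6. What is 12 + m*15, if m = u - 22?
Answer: -588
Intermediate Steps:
u = -18
m = -40 (m = -18 - 22 = -40)
12 + m*15 = 12 - 40*15 = 12 - 600 = -588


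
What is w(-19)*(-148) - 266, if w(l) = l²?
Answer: -53694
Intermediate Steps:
w(-19)*(-148) - 266 = (-19)²*(-148) - 266 = 361*(-148) - 266 = -53428 - 266 = -53694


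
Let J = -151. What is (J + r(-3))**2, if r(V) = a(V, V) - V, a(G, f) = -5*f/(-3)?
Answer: 23409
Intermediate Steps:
a(G, f) = 5*f/3 (a(G, f) = -5*f*(-1/3) = 5*f/3)
r(V) = 2*V/3 (r(V) = 5*V/3 - V = 2*V/3)
(J + r(-3))**2 = (-151 + (2/3)*(-3))**2 = (-151 - 2)**2 = (-153)**2 = 23409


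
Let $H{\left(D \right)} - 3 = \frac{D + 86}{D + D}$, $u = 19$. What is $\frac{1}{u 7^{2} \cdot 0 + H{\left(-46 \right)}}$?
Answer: $\frac{23}{59} \approx 0.38983$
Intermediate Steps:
$H{\left(D \right)} = 3 + \frac{86 + D}{2 D}$ ($H{\left(D \right)} = 3 + \frac{D + 86}{D + D} = 3 + \frac{86 + D}{2 D}$)
$\frac{1}{u 7^{2} \cdot 0 + H{\left(-46 \right)}} = \frac{1}{19 \cdot 7^{2} \cdot 0 + \left(\frac{7}{2} + \frac{43}{-46}\right)} = \frac{1}{19 \cdot 49 \cdot 0 + \left(\frac{7}{2} + 43 \left(- \frac{1}{46}\right)\right)} = \frac{1}{931 \cdot 0 + \left(\frac{7}{2} - \frac{43}{46}\right)} = \frac{1}{0 + \frac{59}{23}} = \frac{1}{\frac{59}{23}} = \frac{23}{59}$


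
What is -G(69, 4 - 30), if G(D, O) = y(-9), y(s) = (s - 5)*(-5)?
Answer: -70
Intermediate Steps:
y(s) = 25 - 5*s (y(s) = (-5 + s)*(-5) = 25 - 5*s)
G(D, O) = 70 (G(D, O) = 25 - 5*(-9) = 25 + 45 = 70)
-G(69, 4 - 30) = -1*70 = -70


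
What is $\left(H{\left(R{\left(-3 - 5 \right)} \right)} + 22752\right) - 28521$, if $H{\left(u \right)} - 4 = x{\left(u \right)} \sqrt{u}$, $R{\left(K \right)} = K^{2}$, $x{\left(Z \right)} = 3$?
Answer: $-5741$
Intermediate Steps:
$H{\left(u \right)} = 4 + 3 \sqrt{u}$
$\left(H{\left(R{\left(-3 - 5 \right)} \right)} + 22752\right) - 28521 = \left(\left(4 + 3 \sqrt{\left(-3 - 5\right)^{2}}\right) + 22752\right) - 28521 = \left(\left(4 + 3 \sqrt{\left(-8\right)^{2}}\right) + 22752\right) - 28521 = \left(\left(4 + 3 \sqrt{64}\right) + 22752\right) - 28521 = \left(\left(4 + 3 \cdot 8\right) + 22752\right) - 28521 = \left(\left(4 + 24\right) + 22752\right) - 28521 = \left(28 + 22752\right) - 28521 = 22780 - 28521 = -5741$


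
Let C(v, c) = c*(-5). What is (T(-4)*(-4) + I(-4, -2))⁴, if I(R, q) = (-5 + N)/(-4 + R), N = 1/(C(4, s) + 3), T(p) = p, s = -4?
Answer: 5465500541281/71639296 ≈ 76292.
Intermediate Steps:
C(v, c) = -5*c
N = 1/23 (N = 1/(-5*(-4) + 3) = 1/(20 + 3) = 1/23 ≈ 0.043478)
I(R, q) = -114/(23*(-4 + R)) (I(R, q) = (-5 + 1/23)/(-4 + R) = -114/(23*(-4 + R)))
(T(-4)*(-4) + I(-4, -2))⁴ = (-4*(-4) - 114/(-92 + 23*(-4)))⁴ = (16 - 114/(-92 - 92))⁴ = (16 - 114/(-184))⁴ = (16 - 114*(-1/184))⁴ = (16 + 57/92)⁴ = (1529/92)⁴ = 5465500541281/71639296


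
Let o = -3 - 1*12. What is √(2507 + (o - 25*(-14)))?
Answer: 7*√58 ≈ 53.310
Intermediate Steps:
o = -15 (o = -3 - 12 = -15)
√(2507 + (o - 25*(-14))) = √(2507 + (-15 - 25*(-14))) = √(2507 + (-15 + 350)) = √(2507 + 335) = √2842 = 7*√58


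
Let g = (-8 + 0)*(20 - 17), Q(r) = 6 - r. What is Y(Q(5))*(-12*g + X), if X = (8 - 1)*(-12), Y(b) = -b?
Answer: -204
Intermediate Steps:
g = -24 (g = -8*3 = -24)
X = -84 (X = 7*(-12) = -84)
Y(Q(5))*(-12*g + X) = (-(6 - 1*5))*(-12*(-24) - 84) = (-(6 - 5))*(288 - 84) = -1*1*204 = -1*204 = -204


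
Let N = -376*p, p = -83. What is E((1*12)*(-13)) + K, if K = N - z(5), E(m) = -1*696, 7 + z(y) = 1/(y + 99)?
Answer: 3173975/104 ≈ 30519.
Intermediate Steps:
z(y) = -7 + 1/(99 + y) (z(y) = -7 + 1/(y + 99) = -7 + 1/(99 + y))
E(m) = -696
N = 31208 (N = -376*(-83) = 31208)
K = 3246359/104 (K = 31208 - (-692 - 7*5)/(99 + 5) = 31208 - (-692 - 35)/104 = 31208 - (-727)/104 = 31208 - 1*(-727/104) = 31208 + 727/104 = 3246359/104 ≈ 31215.)
E((1*12)*(-13)) + K = -696 + 3246359/104 = 3173975/104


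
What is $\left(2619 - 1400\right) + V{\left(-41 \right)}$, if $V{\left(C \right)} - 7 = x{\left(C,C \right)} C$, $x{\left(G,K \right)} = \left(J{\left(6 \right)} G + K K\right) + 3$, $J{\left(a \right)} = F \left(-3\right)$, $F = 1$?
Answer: $-72861$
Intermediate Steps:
$J{\left(a \right)} = -3$ ($J{\left(a \right)} = 1 \left(-3\right) = -3$)
$x{\left(G,K \right)} = 3 + K^{2} - 3 G$ ($x{\left(G,K \right)} = \left(- 3 G + K K\right) + 3 = \left(- 3 G + K^{2}\right) + 3 = \left(K^{2} - 3 G\right) + 3 = 3 + K^{2} - 3 G$)
$V{\left(C \right)} = 7 + C \left(3 + C^{2} - 3 C\right)$ ($V{\left(C \right)} = 7 + \left(3 + C^{2} - 3 C\right) C = 7 + C \left(3 + C^{2} - 3 C\right)$)
$\left(2619 - 1400\right) + V{\left(-41 \right)} = \left(2619 - 1400\right) + \left(7 - 41 \left(3 + \left(-41\right)^{2} - -123\right)\right) = 1219 + \left(7 - 41 \left(3 + 1681 + 123\right)\right) = 1219 + \left(7 - 74087\right) = 1219 - 74080 = -72861$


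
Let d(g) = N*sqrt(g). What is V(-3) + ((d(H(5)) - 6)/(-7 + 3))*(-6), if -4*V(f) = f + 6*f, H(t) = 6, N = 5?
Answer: -15/4 + 15*sqrt(6)/2 ≈ 14.621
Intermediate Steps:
d(g) = 5*sqrt(g)
V(f) = -7*f/4 (V(f) = -(f + 6*f)/4 = -7*f/4)
V(-3) + ((d(H(5)) - 6)/(-7 + 3))*(-6) = -7/4*(-3) + ((5*sqrt(6) - 6)/(-7 + 3))*(-6) = 21/4 + ((-6 + 5*sqrt(6))/(-4))*(-6) = 21/4 + ((-6 + 5*sqrt(6))*(-1/4))*(-6) = 21/4 + (3/2 - 5*sqrt(6)/4)*(-6) = 21/4 + (-9 + 15*sqrt(6)/2) = -15/4 + 15*sqrt(6)/2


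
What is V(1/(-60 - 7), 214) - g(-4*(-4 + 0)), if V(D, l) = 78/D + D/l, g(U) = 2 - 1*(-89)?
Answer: -76235147/14338 ≈ -5317.0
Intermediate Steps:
g(U) = 91 (g(U) = 2 + 89 = 91)
V(1/(-60 - 7), 214) - g(-4*(-4 + 0)) = (78/(1/(-60 - 7)) + 1/(-60 - 7*214)) - 1*91 = (78/(1/(-67)) + (1/214)/(-67)) - 91 = (78/(-1/67) - 1/67*1/214) - 91 = (78*(-67) - 1/14338) - 91 = (-5226 - 1/14338) - 91 = -74930389/14338 - 91 = -76235147/14338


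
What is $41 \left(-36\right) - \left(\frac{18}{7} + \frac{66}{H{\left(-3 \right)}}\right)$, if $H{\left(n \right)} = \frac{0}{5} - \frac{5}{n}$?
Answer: $- \frac{53136}{35} \approx -1518.2$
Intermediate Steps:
$H{\left(n \right)} = - \frac{5}{n}$ ($H{\left(n \right)} = 0 \cdot \frac{1}{5} - \frac{5}{n} = 0 - \frac{5}{n} = - \frac{5}{n}$)
$41 \left(-36\right) - \left(\frac{18}{7} + \frac{66}{H{\left(-3 \right)}}\right) = 41 \left(-36\right) - \left(\frac{18}{7} + \frac{198}{5}\right) = -1476 - \left(\frac{18}{7} + \frac{66}{\left(-5\right) \left(- \frac{1}{3}\right)}\right) = -1476 - \left(\frac{18}{7} + \frac{66}{\frac{5}{3}}\right) = -1476 - \frac{1476}{35} = - \frac{53136}{35}$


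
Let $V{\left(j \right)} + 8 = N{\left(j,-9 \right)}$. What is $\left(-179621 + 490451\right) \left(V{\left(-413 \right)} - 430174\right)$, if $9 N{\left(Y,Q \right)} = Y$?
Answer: $- \frac{401183204110}{3} \approx -1.3373 \cdot 10^{11}$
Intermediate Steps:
$N{\left(Y,Q \right)} = \frac{Y}{9}$
$V{\left(j \right)} = -8 + \frac{j}{9}$
$\left(-179621 + 490451\right) \left(V{\left(-413 \right)} - 430174\right) = \left(-179621 + 490451\right) \left(\left(-8 + \frac{1}{9} \left(-413\right)\right) - 430174\right) = 310830 \left(\left(-8 - \frac{413}{9}\right) - 430174\right) = 310830 \left(- \frac{485}{9} - 430174\right) = 310830 \left(- \frac{3872051}{9}\right) = - \frac{401183204110}{3}$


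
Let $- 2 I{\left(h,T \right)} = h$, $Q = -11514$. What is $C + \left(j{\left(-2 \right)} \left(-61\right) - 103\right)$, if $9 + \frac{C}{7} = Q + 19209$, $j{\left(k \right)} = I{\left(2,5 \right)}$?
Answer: $53760$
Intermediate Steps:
$I{\left(h,T \right)} = - \frac{h}{2}$
$j{\left(k \right)} = -1$ ($j{\left(k \right)} = \left(- \frac{1}{2}\right) 2 = -1$)
$C = 53802$ ($C = -63 + 7 \left(-11514 + 19209\right) = -63 + 7 \cdot 7695 = -63 + 53865 = 53802$)
$C + \left(j{\left(-2 \right)} \left(-61\right) - 103\right) = 53802 - 42 = 53760$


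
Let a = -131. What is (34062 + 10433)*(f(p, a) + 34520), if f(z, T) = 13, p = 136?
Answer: 1536545835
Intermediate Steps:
(34062 + 10433)*(f(p, a) + 34520) = (34062 + 10433)*(13 + 34520) = 44495*34533 = 1536545835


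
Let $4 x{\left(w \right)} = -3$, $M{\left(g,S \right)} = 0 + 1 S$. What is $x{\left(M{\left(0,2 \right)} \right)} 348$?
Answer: $-261$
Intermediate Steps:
$M{\left(g,S \right)} = S$ ($M{\left(g,S \right)} = 0 + S = S$)
$x{\left(w \right)} = - \frac{3}{4}$ ($x{\left(w \right)} = \frac{1}{4} \left(-3\right) = - \frac{3}{4}$)
$x{\left(M{\left(0,2 \right)} \right)} 348 = \left(- \frac{3}{4}\right) 348 = -261$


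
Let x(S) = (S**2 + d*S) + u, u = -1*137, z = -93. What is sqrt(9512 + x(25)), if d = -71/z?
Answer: 5*sqrt(3466203)/93 ≈ 100.10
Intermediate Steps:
d = 71/93 (d = -71/(-93) = -71*(-1/93) = 71/93 ≈ 0.76344)
u = -137
x(S) = -137 + S**2 + 71*S/93 (x(S) = (S**2 + 71*S/93) - 137 = -137 + S**2 + 71*S/93)
sqrt(9512 + x(25)) = sqrt(9512 + (-137 + 25**2 + (71/93)*25)) = sqrt(9512 + (-137 + 625 + 1775/93)) = sqrt(9512 + 47159/93) = sqrt(931775/93) = 5*sqrt(3466203)/93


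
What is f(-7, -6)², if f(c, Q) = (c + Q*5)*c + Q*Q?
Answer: 87025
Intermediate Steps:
f(c, Q) = Q² + c*(c + 5*Q) (f(c, Q) = (c + 5*Q)*c + Q² = c*(c + 5*Q) + Q² = Q² + c*(c + 5*Q))
f(-7, -6)² = ((-6)² + (-7)² + 5*(-6)*(-7))² = (36 + 49 + 210)² = 295² = 87025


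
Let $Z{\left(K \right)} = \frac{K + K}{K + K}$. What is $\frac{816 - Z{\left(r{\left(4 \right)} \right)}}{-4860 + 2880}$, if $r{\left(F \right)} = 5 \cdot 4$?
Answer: $- \frac{163}{396} \approx -0.41162$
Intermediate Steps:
$r{\left(F \right)} = 20$
$Z{\left(K \right)} = 1$ ($Z{\left(K \right)} = \frac{2 K}{2 K} = 2 K \frac{1}{2 K} = 1$)
$\frac{816 - Z{\left(r{\left(4 \right)} \right)}}{-4860 + 2880} = \frac{816 - 1}{-4860 + 2880} = \frac{816 - 1}{-1980} = 815 \left(- \frac{1}{1980}\right) = - \frac{163}{396}$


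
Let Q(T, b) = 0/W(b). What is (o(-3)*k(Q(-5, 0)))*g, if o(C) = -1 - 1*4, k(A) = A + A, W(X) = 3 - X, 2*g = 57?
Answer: 0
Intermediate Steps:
g = 57/2 (g = (½)*57 = 57/2 ≈ 28.500)
Q(T, b) = 0 (Q(T, b) = 0/(3 - b) = 0)
k(A) = 2*A
o(C) = -5 (o(C) = -1 - 4 = -5)
(o(-3)*k(Q(-5, 0)))*g = -10*0*(57/2) = -5*0*(57/2) = 0*(57/2) = 0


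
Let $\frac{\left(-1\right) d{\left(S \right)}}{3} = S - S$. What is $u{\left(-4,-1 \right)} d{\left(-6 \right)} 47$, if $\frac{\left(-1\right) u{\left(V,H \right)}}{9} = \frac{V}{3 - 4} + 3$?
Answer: $0$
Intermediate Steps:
$d{\left(S \right)} = 0$ ($d{\left(S \right)} = - 3 \left(S - S\right) = \left(-3\right) 0 = 0$)
$u{\left(V,H \right)} = -27 + 9 V$ ($u{\left(V,H \right)} = - 9 \left(\frac{V}{3 - 4} + 3\right) = - 9 \left(\frac{V}{-1} + 3\right) = - 9 \left(- V + 3\right) = - 9 \left(3 - V\right) = -27 + 9 V$)
$u{\left(-4,-1 \right)} d{\left(-6 \right)} 47 = \left(-27 + 9 \left(-4\right)\right) 0 \cdot 47 = \left(-27 - 36\right) 0 \cdot 47 = \left(-63\right) 0 \cdot 47 = 0 \cdot 47 = 0$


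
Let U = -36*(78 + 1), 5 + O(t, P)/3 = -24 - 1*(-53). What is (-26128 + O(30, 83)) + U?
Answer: -28900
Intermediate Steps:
O(t, P) = 72 (O(t, P) = -15 + 3*(-24 - 1*(-53)) = -15 + 3*(-24 + 53) = -15 + 3*29 = -15 + 87 = 72)
U = -2844 (U = -36*79 = -2844)
(-26128 + O(30, 83)) + U = (-26128 + 72) - 2844 = -26056 - 2844 = -28900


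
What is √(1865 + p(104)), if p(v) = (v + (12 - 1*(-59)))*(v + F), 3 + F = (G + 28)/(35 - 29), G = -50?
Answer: √170085/3 ≈ 137.47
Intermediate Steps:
F = -20/3 (F = -3 + (-50 + 28)/(35 - 29) = -3 - 22/6 = -3 - 22*⅙ = -3 - 11/3 = -20/3 ≈ -6.6667)
p(v) = (71 + v)*(-20/3 + v) (p(v) = (v + (12 - 1*(-59)))*(v - 20/3) = (v + (12 + 59))*(-20/3 + v) = (v + 71)*(-20/3 + v) = (71 + v)*(-20/3 + v))
√(1865 + p(104)) = √(1865 + (-1420/3 + 104² + (193/3)*104)) = √(1865 + (-1420/3 + 10816 + 20072/3)) = √(1865 + 51100/3) = √(56695/3) = √170085/3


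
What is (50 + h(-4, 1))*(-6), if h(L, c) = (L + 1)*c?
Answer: -282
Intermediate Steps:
h(L, c) = c*(1 + L) (h(L, c) = (1 + L)*c = c*(1 + L))
(50 + h(-4, 1))*(-6) = (50 + 1*(1 - 4))*(-6) = (50 + 1*(-3))*(-6) = (50 - 3)*(-6) = 47*(-6) = -282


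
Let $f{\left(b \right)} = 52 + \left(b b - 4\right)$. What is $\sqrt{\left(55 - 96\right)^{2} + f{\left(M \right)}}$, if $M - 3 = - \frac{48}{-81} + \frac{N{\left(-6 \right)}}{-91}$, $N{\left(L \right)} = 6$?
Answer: $\frac{\sqrt{10512794146}}{2457} \approx 41.731$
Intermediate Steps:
$M = \frac{8665}{2457}$ ($M = 3 + \left(- \frac{48}{-81} + \frac{6}{-91}\right) = 3 + \left(\left(-48\right) \left(- \frac{1}{81}\right) + 6 \left(- \frac{1}{91}\right)\right) = 3 + \left(\frac{16}{27} - \frac{6}{91}\right) = 3 + \frac{1294}{2457} = \frac{8665}{2457} \approx 3.5267$)
$f{\left(b \right)} = 48 + b^{2}$ ($f{\left(b \right)} = 52 + \left(b^{2} - 4\right) = 52 + \left(-4 + b^{2}\right) = 48 + b^{2}$)
$\sqrt{\left(55 - 96\right)^{2} + f{\left(M \right)}} = \sqrt{\left(55 - 96\right)^{2} + \left(48 + \left(\frac{8665}{2457}\right)^{2}\right)} = \sqrt{\left(-41\right)^{2} + \left(48 + \frac{75082225}{6036849}\right)} = \sqrt{1681 + \frac{364850977}{6036849}} = \sqrt{\frac{10512794146}{6036849}} = \frac{\sqrt{10512794146}}{2457}$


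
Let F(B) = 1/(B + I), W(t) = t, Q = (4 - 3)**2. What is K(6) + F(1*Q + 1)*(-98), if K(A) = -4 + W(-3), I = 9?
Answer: -175/11 ≈ -15.909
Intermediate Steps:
Q = 1 (Q = 1**2 = 1)
K(A) = -7 (K(A) = -4 - 3 = -7)
F(B) = 1/(9 + B) (F(B) = 1/(B + 9) = 1/(9 + B))
K(6) + F(1*Q + 1)*(-98) = -7 - 98/(9 + (1*1 + 1)) = -7 - 98/(9 + (1 + 1)) = -7 - 98/(9 + 2) = -7 - 98/11 = -175/11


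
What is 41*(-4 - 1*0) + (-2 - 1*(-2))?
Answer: -164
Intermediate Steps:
41*(-4 - 1*0) + (-2 - 1*(-2)) = 41*(-4 + 0) + (-2 + 2) = 41*(-4) + 0 = -164 + 0 = -164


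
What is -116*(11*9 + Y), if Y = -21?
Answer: -9048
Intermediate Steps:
-116*(11*9 + Y) = -116*(11*9 - 21) = -116*(99 - 21) = -116*78 = -9048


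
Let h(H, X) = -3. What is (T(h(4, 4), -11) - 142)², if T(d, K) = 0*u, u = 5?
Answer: 20164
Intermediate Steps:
T(d, K) = 0 (T(d, K) = 0*5 = 0)
(T(h(4, 4), -11) - 142)² = (0 - 142)² = (-142)² = 20164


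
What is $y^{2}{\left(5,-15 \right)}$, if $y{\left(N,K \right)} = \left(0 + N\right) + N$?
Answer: $100$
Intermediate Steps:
$y{\left(N,K \right)} = 2 N$ ($y{\left(N,K \right)} = N + N = 2 N$)
$y^{2}{\left(5,-15 \right)} = \left(2 \cdot 5\right)^{2} = 10^{2} = 100$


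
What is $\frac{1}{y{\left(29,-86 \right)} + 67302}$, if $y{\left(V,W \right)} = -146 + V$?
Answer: $\frac{1}{67185} \approx 1.4884 \cdot 10^{-5}$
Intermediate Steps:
$\frac{1}{y{\left(29,-86 \right)} + 67302} = \frac{1}{\left(-146 + 29\right) + 67302} = \frac{1}{-117 + 67302} = \frac{1}{67185}$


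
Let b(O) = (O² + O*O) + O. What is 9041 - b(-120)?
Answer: -19639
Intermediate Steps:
b(O) = O + 2*O² (b(O) = (O² + O²) + O = 2*O² + O = O + 2*O²)
9041 - b(-120) = 9041 - (-120)*(1 + 2*(-120)) = 9041 - (-120)*(1 - 240) = 9041 - (-120)*(-239) = 9041 - 1*28680 = 9041 - 28680 = -19639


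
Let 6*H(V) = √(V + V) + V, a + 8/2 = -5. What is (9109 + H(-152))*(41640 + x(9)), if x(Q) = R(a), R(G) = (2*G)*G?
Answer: 379715434 + 27868*I*√19 ≈ 3.7972e+8 + 1.2147e+5*I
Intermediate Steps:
a = -9 (a = -4 - 5 = -9)
R(G) = 2*G²
x(Q) = 162 (x(Q) = 2*(-9)² = 2*81 = 162)
H(V) = V/6 + √2*√V/6 (H(V) = (√(V + V) + V)/6 = (√(2*V) + V)/6 = (√2*√V + V)/6 = (V + √2*√V)/6 = V/6 + √2*√V/6)
(9109 + H(-152))*(41640 + x(9)) = (9109 + ((⅙)*(-152) + √2*√(-152)/6))*(41640 + 162) = (9109 + (-76/3 + √2*(2*I*√38)/6))*41802 = (9109 + (-76/3 + 2*I*√19/3))*41802 = (27251/3 + 2*I*√19/3)*41802 = 379715434 + 27868*I*√19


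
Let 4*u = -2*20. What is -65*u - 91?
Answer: 559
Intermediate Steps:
u = -10 (u = (-2*20)/4 = (¼)*(-40) = -10)
-65*u - 91 = -65*(-10) - 91 = 650 - 91 = 559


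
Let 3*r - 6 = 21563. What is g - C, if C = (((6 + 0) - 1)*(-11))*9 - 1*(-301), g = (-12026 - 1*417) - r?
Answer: -58316/3 ≈ -19439.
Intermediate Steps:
r = 21569/3 (r = 2 + (⅓)*21563 = 2 + 21563/3 = 21569/3 ≈ 7189.7)
g = -58898/3 (g = (-12026 - 1*417) - 1*21569/3 = (-12026 - 417) - 21569/3 = -12443 - 21569/3 = -58898/3 ≈ -19633.)
C = -194 (C = ((6 - 1)*(-11))*9 + 301 = (5*(-11))*9 + 301 = -55*9 + 301 = -495 + 301 = -194)
g - C = -58898/3 - 1*(-194) = -58898/3 + 194 = -58316/3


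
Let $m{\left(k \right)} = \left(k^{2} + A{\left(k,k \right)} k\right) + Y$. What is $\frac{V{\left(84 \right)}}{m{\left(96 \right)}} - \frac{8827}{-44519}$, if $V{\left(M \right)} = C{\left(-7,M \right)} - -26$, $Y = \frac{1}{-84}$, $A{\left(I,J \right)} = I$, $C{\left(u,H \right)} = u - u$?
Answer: $\frac{1058766065}{5302168381} \approx 0.19969$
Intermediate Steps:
$C{\left(u,H \right)} = 0$
$Y = - \frac{1}{84} \approx -0.011905$
$V{\left(M \right)} = 26$ ($V{\left(M \right)} = 0 - -26 = 0 + 26 = 26$)
$m{\left(k \right)} = - \frac{1}{84} + 2 k^{2}$ ($m{\left(k \right)} = \left(k^{2} + k k\right) - \frac{1}{84} = \left(k^{2} + k^{2}\right) - \frac{1}{84} = 2 k^{2} - \frac{1}{84} = - \frac{1}{84} + 2 k^{2}$)
$\frac{V{\left(84 \right)}}{m{\left(96 \right)}} - \frac{8827}{-44519} = \frac{26}{- \frac{1}{84} + 2 \cdot 96^{2}} - \frac{8827}{-44519} = \frac{26}{- \frac{1}{84} + 2 \cdot 9216} - - \frac{8827}{44519} = \frac{26}{- \frac{1}{84} + 18432} + \frac{8827}{44519} = \frac{26}{\frac{1548287}{84}} + \frac{8827}{44519} = 26 \cdot \frac{84}{1548287} + \frac{8827}{44519} = \frac{168}{119099} + \frac{8827}{44519} = \frac{1058766065}{5302168381}$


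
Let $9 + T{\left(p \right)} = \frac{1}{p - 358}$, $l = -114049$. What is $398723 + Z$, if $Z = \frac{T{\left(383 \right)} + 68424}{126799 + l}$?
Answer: $\frac{63547333313}{159375} \approx 3.9873 \cdot 10^{5}$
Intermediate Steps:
$T{\left(p \right)} = -9 + \frac{1}{-358 + p}$ ($T{\left(p \right)} = -9 + \frac{1}{p - 358} = -9 + \frac{1}{-358 + p}$)
$Z = \frac{855188}{159375}$ ($Z = \frac{\frac{3223 - 3447}{-358 + 383} + 68424}{126799 - 114049} = \frac{\frac{3223 - 3447}{25} + 68424}{12750} = \left(\frac{1}{25} \left(-224\right) + 68424\right) \frac{1}{12750} = \left(- \frac{224}{25} + 68424\right) \frac{1}{12750} = \frac{1710376}{25} \cdot \frac{1}{12750} = \frac{855188}{159375} \approx 5.3659$)
$398723 + Z = 398723 + \frac{855188}{159375} = \frac{63547333313}{159375}$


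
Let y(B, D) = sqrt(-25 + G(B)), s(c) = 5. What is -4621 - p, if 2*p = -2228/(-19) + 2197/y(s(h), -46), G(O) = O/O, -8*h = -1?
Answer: -88913/19 + 2197*I*sqrt(6)/24 ≈ -4679.6 + 224.23*I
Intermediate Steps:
h = 1/8 (h = -1/8*(-1) = 1/8 ≈ 0.12500)
G(O) = 1
y(B, D) = 2*I*sqrt(6) (y(B, D) = sqrt(-25 + 1) = sqrt(-24) = 2*I*sqrt(6))
p = 1114/19 - 2197*I*sqrt(6)/24 (p = (-2228/(-19) + 2197/((2*I*sqrt(6))))/2 = (-2228*(-1/19) + 2197*(-I*sqrt(6)/12))/2 = (2228/19 - 2197*I*sqrt(6)/12)/2 = 1114/19 - 2197*I*sqrt(6)/24 ≈ 58.632 - 224.23*I)
-4621 - p = -4621 - (1114/19 - 2197*I*sqrt(6)/24) = -4621 + (-1114/19 + 2197*I*sqrt(6)/24) = -88913/19 + 2197*I*sqrt(6)/24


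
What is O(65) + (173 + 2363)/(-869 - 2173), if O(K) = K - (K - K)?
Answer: 97597/1521 ≈ 64.166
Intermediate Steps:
O(K) = K (O(K) = K - 1*0 = K + 0 = K)
O(65) + (173 + 2363)/(-869 - 2173) = 65 + (173 + 2363)/(-869 - 2173) = 65 + 2536/(-3042) = 65 + 2536*(-1/3042) = 65 - 1268/1521 = 97597/1521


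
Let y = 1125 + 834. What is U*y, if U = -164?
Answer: -321276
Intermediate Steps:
y = 1959
U*y = -164*1959 = -321276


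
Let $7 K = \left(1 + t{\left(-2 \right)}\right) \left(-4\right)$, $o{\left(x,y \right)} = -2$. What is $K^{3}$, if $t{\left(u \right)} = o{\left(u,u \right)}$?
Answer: $\frac{64}{343} \approx 0.18659$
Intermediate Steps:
$t{\left(u \right)} = -2$
$K = \frac{4}{7}$ ($K = \frac{\left(1 - 2\right) \left(-4\right)}{7} = \frac{\left(-1\right) \left(-4\right)}{7} = \frac{1}{7} \cdot 4 = \frac{4}{7} \approx 0.57143$)
$K^{3} = \left(\frac{4}{7}\right)^{3} = \frac{64}{343}$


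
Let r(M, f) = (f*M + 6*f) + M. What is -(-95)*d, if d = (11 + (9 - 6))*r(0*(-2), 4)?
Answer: 31920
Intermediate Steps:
r(M, f) = M + 6*f + M*f (r(M, f) = (M*f + 6*f) + M = (6*f + M*f) + M = M + 6*f + M*f)
d = 336 (d = (11 + (9 - 6))*(0*(-2) + 6*4 + (0*(-2))*4) = (11 + 3)*(0 + 24 + 0*4) = 14*(0 + 24 + 0) = 14*24 = 336)
-(-95)*d = -(-95)*336 = -19*(-1680) = 31920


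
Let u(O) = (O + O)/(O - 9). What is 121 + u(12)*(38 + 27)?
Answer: 641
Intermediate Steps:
u(O) = 2*O/(-9 + O) (u(O) = (2*O)/(-9 + O) = 2*O/(-9 + O))
121 + u(12)*(38 + 27) = 121 + (2*12/(-9 + 12))*(38 + 27) = 121 + (2*12/3)*65 = 121 + (2*12*(1/3))*65 = 121 + 8*65 = 121 + 520 = 641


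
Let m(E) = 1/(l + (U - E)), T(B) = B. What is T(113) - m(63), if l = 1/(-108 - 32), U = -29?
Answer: 1455693/12881 ≈ 113.01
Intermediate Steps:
l = -1/140 (l = 1/(-140) = -1/140 ≈ -0.0071429)
m(E) = 1/(-4061/140 - E) (m(E) = 1/(-1/140 + (-29 - E)) = 1/(-4061/140 - E))
T(113) - m(63) = 113 - (-140)/(4061 + 140*63) = 113 - (-140)/(4061 + 8820) = 113 - (-140)/12881 = 113 - 1*(-140/12881) = 113 + 140/12881 = 1455693/12881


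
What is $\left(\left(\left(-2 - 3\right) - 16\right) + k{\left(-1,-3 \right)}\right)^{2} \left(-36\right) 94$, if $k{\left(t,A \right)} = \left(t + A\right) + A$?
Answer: $-2653056$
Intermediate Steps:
$k{\left(t,A \right)} = t + 2 A$ ($k{\left(t,A \right)} = \left(A + t\right) + A = t + 2 A$)
$\left(\left(\left(-2 - 3\right) - 16\right) + k{\left(-1,-3 \right)}\right)^{2} \left(-36\right) 94 = \left(\left(\left(-2 - 3\right) - 16\right) + \left(-1 + 2 \left(-3\right)\right)\right)^{2} \left(-36\right) 94 = \left(\left(-5 - 16\right) - 7\right)^{2} \left(-36\right) 94 = \left(-21 - 7\right)^{2} \left(-36\right) 94 = \left(-28\right)^{2} \left(-36\right) 94 = 784 \left(-36\right) 94 = \left(-28224\right) 94 = -2653056$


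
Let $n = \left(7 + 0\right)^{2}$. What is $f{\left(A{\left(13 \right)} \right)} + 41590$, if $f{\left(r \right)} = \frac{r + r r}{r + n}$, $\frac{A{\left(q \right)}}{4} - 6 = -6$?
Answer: $41590$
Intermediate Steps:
$A{\left(q \right)} = 0$ ($A{\left(q \right)} = 24 + 4 \left(-6\right) = 24 - 24 = 0$)
$n = 49$ ($n = 7^{2} = 49$)
$f{\left(r \right)} = \frac{r + r^{2}}{49 + r}$ ($f{\left(r \right)} = \frac{r + r r}{r + 49} = \frac{r + r^{2}}{49 + r}$)
$f{\left(A{\left(13 \right)} \right)} + 41590 = \frac{0 \left(1 + 0\right)}{49 + 0} + 41590 = 0 \cdot \frac{1}{49} \cdot 1 + 41590 = 0 + 41590 = 41590$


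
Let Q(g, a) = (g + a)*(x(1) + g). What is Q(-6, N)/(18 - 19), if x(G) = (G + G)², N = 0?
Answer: -12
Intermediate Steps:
x(G) = 4*G² (x(G) = (2*G)² = 4*G²)
Q(g, a) = (4 + g)*(a + g) (Q(g, a) = (g + a)*(4*1² + g) = (a + g)*(4*1 + g) = (a + g)*(4 + g) = (4 + g)*(a + g))
Q(-6, N)/(18 - 19) = ((-6)² + 4*0 + 4*(-6) + 0*(-6))/(18 - 19) = (36 + 0 - 24 + 0)/(-1) = -1*12 = -12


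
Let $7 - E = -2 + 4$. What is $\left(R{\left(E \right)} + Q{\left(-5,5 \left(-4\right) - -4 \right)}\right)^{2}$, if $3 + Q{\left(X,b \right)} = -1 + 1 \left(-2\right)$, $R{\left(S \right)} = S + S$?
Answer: $16$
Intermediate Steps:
$E = 5$ ($E = 7 - \left(-2 + 4\right) = 7 - 2 = 5$)
$R{\left(S \right)} = 2 S$
$Q{\left(X,b \right)} = -6$ ($Q{\left(X,b \right)} = -3 + \left(-1 + 1 \left(-2\right)\right) = -3 - 3 = -6$)
$\left(R{\left(E \right)} + Q{\left(-5,5 \left(-4\right) - -4 \right)}\right)^{2} = \left(2 \cdot 5 - 6\right)^{2} = \left(10 - 6\right)^{2} = 4^{2} = 16$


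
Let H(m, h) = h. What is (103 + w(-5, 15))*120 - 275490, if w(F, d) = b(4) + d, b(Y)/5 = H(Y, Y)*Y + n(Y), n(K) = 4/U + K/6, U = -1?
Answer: -253730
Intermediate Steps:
n(K) = -4 + K/6 (n(K) = 4/(-1) + K/6 = 4*(-1) + K*(⅙) = -4 + K/6)
b(Y) = -20 + 5*Y² + 5*Y/6 (b(Y) = 5*(Y*Y + (-4 + Y/6)) = 5*(Y² + (-4 + Y/6)) = 5*(-4 + Y² + Y/6) = -20 + 5*Y² + 5*Y/6)
w(F, d) = 190/3 + d (w(F, d) = (-20 + 5*4² + (⅚)*4) + d = (-20 + 5*16 + 10/3) + d = (-20 + 80 + 10/3) + d = 190/3 + d)
(103 + w(-5, 15))*120 - 275490 = (103 + (190/3 + 15))*120 - 275490 = (103 + 235/3)*120 - 275490 = (544/3)*120 - 275490 = 21760 - 275490 = -253730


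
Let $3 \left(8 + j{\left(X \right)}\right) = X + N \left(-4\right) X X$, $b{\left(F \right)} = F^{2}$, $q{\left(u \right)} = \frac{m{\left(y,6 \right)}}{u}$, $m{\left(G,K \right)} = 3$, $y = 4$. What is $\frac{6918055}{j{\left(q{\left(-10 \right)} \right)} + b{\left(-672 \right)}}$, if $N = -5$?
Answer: $\frac{13836110}{903153} \approx 15.32$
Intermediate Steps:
$q{\left(u \right)} = \frac{3}{u}$
$j{\left(X \right)} = -8 + \frac{X}{3} + \frac{20 X^{2}}{3}$ ($j{\left(X \right)} = -8 + \frac{X + \left(-5\right) \left(-4\right) X X}{3} = -8 + \frac{X + 20 X^{2}}{3} = -8 + \left(\frac{X}{3} + \frac{20 X^{2}}{3}\right) = -8 + \frac{X}{3} + \frac{20 X^{2}}{3}$)
$\frac{6918055}{j{\left(q{\left(-10 \right)} \right)} + b{\left(-672 \right)}} = \frac{6918055}{\left(-8 + \frac{3 \frac{1}{-10}}{3} + \frac{20 \left(\frac{3}{-10}\right)^{2}}{3}\right) + \left(-672\right)^{2}} = \frac{6918055}{\left(-8 + \frac{3 \left(- \frac{1}{10}\right)}{3} + \frac{20 \left(3 \left(- \frac{1}{10}\right)\right)^{2}}{3}\right) + 451584} = \frac{6918055}{\left(-8 + \frac{1}{3} \left(- \frac{3}{10}\right) + \frac{20 \left(- \frac{3}{10}\right)^{2}}{3}\right) + 451584} = \frac{6918055}{\left(-8 - \frac{1}{10} + \frac{20}{3} \cdot \frac{9}{100}\right) + 451584} = \frac{6918055}{\left(-8 - \frac{1}{10} + \frac{3}{5}\right) + 451584} = \frac{6918055}{- \frac{15}{2} + 451584} = \frac{6918055}{\frac{903153}{2}} = 6918055 \cdot \frac{2}{903153} = \frac{13836110}{903153}$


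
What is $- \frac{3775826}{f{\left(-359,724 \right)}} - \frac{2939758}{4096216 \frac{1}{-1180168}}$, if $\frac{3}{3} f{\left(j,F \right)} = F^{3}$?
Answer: $\frac{82290770061158409965}{97157999840224} \approx 8.4698 \cdot 10^{5}$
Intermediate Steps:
$f{\left(j,F \right)} = F^{3}$
$- \frac{3775826}{f{\left(-359,724 \right)}} - \frac{2939758}{4096216 \frac{1}{-1180168}} = - \frac{3775826}{724^{3}} - \frac{2939758}{4096216 \frac{1}{-1180168}} = - \frac{3775826}{379503424} - \frac{2939758}{4096216 \left(- \frac{1}{1180168}\right)} = \left(-3775826\right) \frac{1}{379503424} - \frac{2939758}{- \frac{512027}{147521}} = - \frac{1887913}{189751712} - - \frac{433676039918}{512027} = - \frac{1887913}{189751712} + \frac{433676039918}{512027} = \frac{82290770061158409965}{97157999840224}$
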